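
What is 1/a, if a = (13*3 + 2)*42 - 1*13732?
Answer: -1/12010 ≈ -8.3264e-5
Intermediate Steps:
a = -12010 (a = (39 + 2)*42 - 13732 = 41*42 - 13732 = 1722 - 13732 = -12010)
1/a = 1/(-12010) = -1/12010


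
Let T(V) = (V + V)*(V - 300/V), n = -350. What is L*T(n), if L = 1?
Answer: 244400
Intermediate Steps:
T(V) = 2*V*(V - 300/V) (T(V) = (2*V)*(V - 300/V) = 2*V*(V - 300/V))
L*T(n) = 1*(-600 + 2*(-350)²) = 1*(-600 + 2*122500) = 1*(-600 + 245000) = 1*244400 = 244400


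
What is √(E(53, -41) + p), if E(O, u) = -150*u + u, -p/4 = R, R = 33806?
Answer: 7*I*√2635 ≈ 359.33*I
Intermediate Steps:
p = -135224 (p = -4*33806 = -135224)
E(O, u) = -149*u
√(E(53, -41) + p) = √(-149*(-41) - 135224) = √(6109 - 135224) = √(-129115) = 7*I*√2635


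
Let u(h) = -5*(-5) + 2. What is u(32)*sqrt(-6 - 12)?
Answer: 81*I*sqrt(2) ≈ 114.55*I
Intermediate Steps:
u(h) = 27 (u(h) = 25 + 2 = 27)
u(32)*sqrt(-6 - 12) = 27*sqrt(-6 - 12) = 27*sqrt(-18) = 27*(3*I*sqrt(2)) = 81*I*sqrt(2)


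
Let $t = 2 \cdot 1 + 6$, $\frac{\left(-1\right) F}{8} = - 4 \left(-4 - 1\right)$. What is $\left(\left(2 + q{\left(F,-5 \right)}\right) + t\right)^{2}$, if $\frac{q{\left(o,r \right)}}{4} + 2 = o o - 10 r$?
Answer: $10527170404$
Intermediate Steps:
$F = -160$ ($F = - 8 \left(- 4 \left(-4 - 1\right)\right) = - 8 \left(\left(-4\right) \left(-5\right)\right) = \left(-8\right) 20 = -160$)
$t = 8$ ($t = 2 + 6 = 8$)
$q{\left(o,r \right)} = -8 - 40 r + 4 o^{2}$ ($q{\left(o,r \right)} = -8 + 4 \left(o o - 10 r\right) = -8 + 4 \left(o^{2} - 10 r\right) = -8 + \left(- 40 r + 4 o^{2}\right) = -8 - 40 r + 4 o^{2}$)
$\left(\left(2 + q{\left(F,-5 \right)}\right) + t\right)^{2} = \left(\left(2 - \left(-192 - 102400\right)\right) + 8\right)^{2} = \left(\left(2 + \left(-8 + 200 + 4 \cdot 25600\right)\right) + 8\right)^{2} = \left(\left(2 + \left(-8 + 200 + 102400\right)\right) + 8\right)^{2} = \left(\left(2 + 102592\right) + 8\right)^{2} = \left(102594 + 8\right)^{2} = 102602^{2} = 10527170404$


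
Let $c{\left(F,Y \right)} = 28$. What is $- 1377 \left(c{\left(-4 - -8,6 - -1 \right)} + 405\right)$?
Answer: $-596241$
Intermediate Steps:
$- 1377 \left(c{\left(-4 - -8,6 - -1 \right)} + 405\right) = - 1377 \left(28 + 405\right) = \left(-1377\right) 433 = -596241$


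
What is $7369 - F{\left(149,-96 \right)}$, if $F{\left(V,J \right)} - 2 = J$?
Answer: $7463$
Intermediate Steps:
$F{\left(V,J \right)} = 2 + J$
$7369 - F{\left(149,-96 \right)} = 7369 - \left(2 - 96\right) = 7369 - -94 = 7369 + 94 = 7463$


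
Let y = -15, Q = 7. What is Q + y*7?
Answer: -98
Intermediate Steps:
Q + y*7 = 7 - 15*7 = 7 - 105 = -98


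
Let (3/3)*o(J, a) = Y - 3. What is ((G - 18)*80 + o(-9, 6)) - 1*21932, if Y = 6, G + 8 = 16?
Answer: -22729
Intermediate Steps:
G = 8 (G = -8 + 16 = 8)
o(J, a) = 3 (o(J, a) = 6 - 3 = 3)
((G - 18)*80 + o(-9, 6)) - 1*21932 = ((8 - 18)*80 + 3) - 1*21932 = (-10*80 + 3) - 21932 = (-800 + 3) - 21932 = -797 - 21932 = -22729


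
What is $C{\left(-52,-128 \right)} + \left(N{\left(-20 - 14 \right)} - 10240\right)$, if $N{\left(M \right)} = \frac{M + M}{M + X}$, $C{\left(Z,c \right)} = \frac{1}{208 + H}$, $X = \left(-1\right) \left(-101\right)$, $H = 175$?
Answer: $- \frac{262794617}{25661} \approx -10241.0$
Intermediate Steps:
$X = 101$
$C{\left(Z,c \right)} = \frac{1}{383}$ ($C{\left(Z,c \right)} = \frac{1}{208 + 175} = \frac{1}{383}$)
$N{\left(M \right)} = \frac{2 M}{101 + M}$ ($N{\left(M \right)} = \frac{M + M}{M + 101} = \frac{2 M}{101 + M}$)
$C{\left(-52,-128 \right)} + \left(N{\left(-20 - 14 \right)} - 10240\right) = \frac{1}{383} - \left(10240 - \frac{2 \left(-20 - 14\right)}{101 - 34}\right) = \frac{1}{383} - \left(10240 + \frac{68}{101 - 34}\right) = \frac{1}{383} - \left(10240 + \frac{68}{67}\right) = \frac{1}{383} - \left(10240 + 68 \cdot \frac{1}{67}\right) = \frac{1}{383} - \frac{686148}{67} = - \frac{262794617}{25661}$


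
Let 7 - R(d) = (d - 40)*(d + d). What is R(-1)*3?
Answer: -225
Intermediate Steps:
R(d) = 7 - 2*d*(-40 + d) (R(d) = 7 - (d - 40)*(d + d) = 7 - (-40 + d)*2*d = 7 - 2*d*(-40 + d))
R(-1)*3 = (7 - 2*(-1)² + 80*(-1))*3 = (7 - 2*1 - 80)*3 = (7 - 2 - 80)*3 = -75*3 = -225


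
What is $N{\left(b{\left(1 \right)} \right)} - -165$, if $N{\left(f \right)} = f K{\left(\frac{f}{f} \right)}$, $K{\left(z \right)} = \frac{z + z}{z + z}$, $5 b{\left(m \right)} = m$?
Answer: $\frac{826}{5} \approx 165.2$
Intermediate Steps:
$b{\left(m \right)} = \frac{m}{5}$
$K{\left(z \right)} = 1$ ($K{\left(z \right)} = \frac{2 z}{2 z} = 2 z \frac{1}{2 z} = 1$)
$N{\left(f \right)} = f$ ($N{\left(f \right)} = f 1 = f$)
$N{\left(b{\left(1 \right)} \right)} - -165 = \frac{1}{5} \cdot 1 - -165 = \frac{1}{5} + 165 = \frac{826}{5}$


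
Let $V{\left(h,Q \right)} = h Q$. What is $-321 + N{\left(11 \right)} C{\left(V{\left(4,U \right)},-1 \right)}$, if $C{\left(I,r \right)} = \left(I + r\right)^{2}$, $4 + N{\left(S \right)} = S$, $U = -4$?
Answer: $1702$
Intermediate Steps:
$N{\left(S \right)} = -4 + S$
$V{\left(h,Q \right)} = Q h$
$-321 + N{\left(11 \right)} C{\left(V{\left(4,U \right)},-1 \right)} = -321 + \left(-4 + 11\right) \left(\left(-4\right) 4 - 1\right)^{2} = -321 + 7 \left(-16 - 1\right)^{2} = -321 + 7 \left(-17\right)^{2} = -321 + 7 \cdot 289 = -321 + 2023 = 1702$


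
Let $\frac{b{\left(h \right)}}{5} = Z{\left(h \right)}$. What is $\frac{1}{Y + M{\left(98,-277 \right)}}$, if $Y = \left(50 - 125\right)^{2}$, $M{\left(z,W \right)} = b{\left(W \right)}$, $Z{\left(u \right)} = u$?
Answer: $\frac{1}{4240} \approx 0.00023585$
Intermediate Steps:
$b{\left(h \right)} = 5 h$
$M{\left(z,W \right)} = 5 W$
$Y = 5625$ ($Y = \left(-75\right)^{2} = 5625$)
$\frac{1}{Y + M{\left(98,-277 \right)}} = \frac{1}{5625 + 5 \left(-277\right)} = \frac{1}{5625 - 1385} = \frac{1}{4240}$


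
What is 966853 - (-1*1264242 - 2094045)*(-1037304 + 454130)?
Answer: -1958464696085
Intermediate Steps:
966853 - (-1*1264242 - 2094045)*(-1037304 + 454130) = 966853 - (-1264242 - 2094045)*(-583174) = 966853 - (-3358287)*(-583174) = 966853 - 1*1958465662938 = 966853 - 1958465662938 = -1958464696085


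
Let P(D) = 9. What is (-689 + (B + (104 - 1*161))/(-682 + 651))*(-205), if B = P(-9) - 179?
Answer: 4332060/31 ≈ 1.3974e+5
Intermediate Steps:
B = -170 (B = 9 - 179 = -170)
(-689 + (B + (104 - 1*161))/(-682 + 651))*(-205) = (-689 + (-170 + (104 - 1*161))/(-682 + 651))*(-205) = (-689 + (-170 + (104 - 161))/(-31))*(-205) = (-689 + (-170 - 57)*(-1/31))*(-205) = (-689 - 227*(-1/31))*(-205) = (-689 + 227/31)*(-205) = -21132/31*(-205) = 4332060/31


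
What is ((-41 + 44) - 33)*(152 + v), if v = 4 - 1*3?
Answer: -4590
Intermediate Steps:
v = 1 (v = 4 - 3 = 1)
((-41 + 44) - 33)*(152 + v) = ((-41 + 44) - 33)*(152 + 1) = (3 - 33)*153 = -30*153 = -4590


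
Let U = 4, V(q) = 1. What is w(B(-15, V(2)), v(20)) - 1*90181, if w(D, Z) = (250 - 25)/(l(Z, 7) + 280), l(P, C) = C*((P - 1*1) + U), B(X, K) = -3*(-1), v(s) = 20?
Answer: -4418844/49 ≈ -90181.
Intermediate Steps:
B(X, K) = 3
l(P, C) = C*(3 + P) (l(P, C) = C*((P - 1*1) + 4) = C*((P - 1) + 4) = C*((-1 + P) + 4) = C*(3 + P))
w(D, Z) = 225/(301 + 7*Z) (w(D, Z) = (250 - 25)/(7*(3 + Z) + 280) = 225/((21 + 7*Z) + 280) = 225/(301 + 7*Z))
w(B(-15, V(2)), v(20)) - 1*90181 = 225/(7*(43 + 20)) - 1*90181 = (225/7)/63 - 90181 = (225/7)*(1/63) - 90181 = 25/49 - 90181 = -4418844/49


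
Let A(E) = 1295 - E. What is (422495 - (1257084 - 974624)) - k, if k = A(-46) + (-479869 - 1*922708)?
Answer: 1541271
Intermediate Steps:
k = -1401236 (k = (1295 - 1*(-46)) + (-479869 - 1*922708) = (1295 + 46) + (-479869 - 922708) = 1341 - 1402577 = -1401236)
(422495 - (1257084 - 974624)) - k = (422495 - (1257084 - 974624)) - 1*(-1401236) = (422495 - 1*282460) + 1401236 = (422495 - 282460) + 1401236 = 140035 + 1401236 = 1541271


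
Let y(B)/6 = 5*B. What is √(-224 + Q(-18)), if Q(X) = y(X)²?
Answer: 4*√18211 ≈ 539.79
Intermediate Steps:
y(B) = 30*B (y(B) = 6*(5*B) = 30*B)
Q(X) = 900*X² (Q(X) = (30*X)² = 900*X²)
√(-224 + Q(-18)) = √(-224 + 900*(-18)²) = √(-224 + 900*324) = √(-224 + 291600) = √291376 = 4*√18211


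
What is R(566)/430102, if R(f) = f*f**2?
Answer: 90660748/215051 ≈ 421.58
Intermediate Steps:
R(f) = f**3
R(566)/430102 = 566**3/430102 = 181321496*(1/430102) = 90660748/215051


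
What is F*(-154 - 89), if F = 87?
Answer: -21141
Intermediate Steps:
F*(-154 - 89) = 87*(-154 - 89) = 87*(-243) = -21141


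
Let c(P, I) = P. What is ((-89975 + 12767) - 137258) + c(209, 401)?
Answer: -214257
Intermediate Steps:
((-89975 + 12767) - 137258) + c(209, 401) = ((-89975 + 12767) - 137258) + 209 = (-77208 - 137258) + 209 = -214466 + 209 = -214257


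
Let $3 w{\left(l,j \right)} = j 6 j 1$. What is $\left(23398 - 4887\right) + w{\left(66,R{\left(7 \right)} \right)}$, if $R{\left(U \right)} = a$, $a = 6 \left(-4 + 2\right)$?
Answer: $18799$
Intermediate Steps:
$a = -12$ ($a = 6 \left(-2\right) = -12$)
$R{\left(U \right)} = -12$
$w{\left(l,j \right)} = 2 j^{2}$ ($w{\left(l,j \right)} = \frac{j 6 j 1}{3} = \frac{6 j j}{3} = \frac{6 j^{2}}{3} = 2 j^{2}$)
$\left(23398 - 4887\right) + w{\left(66,R{\left(7 \right)} \right)} = \left(23398 - 4887\right) + 2 \left(-12\right)^{2} = 18511 + 2 \cdot 144 = 18511 + 288 = 18799$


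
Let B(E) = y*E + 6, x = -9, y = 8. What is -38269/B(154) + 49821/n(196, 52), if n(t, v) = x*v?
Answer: -13264715/96564 ≈ -137.37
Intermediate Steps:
B(E) = 6 + 8*E (B(E) = 8*E + 6 = 6 + 8*E)
n(t, v) = -9*v
-38269/B(154) + 49821/n(196, 52) = -38269/(6 + 8*154) + 49821/((-9*52)) = -38269/(6 + 1232) + 49821/(-468) = -38269/1238 + 49821*(-1/468) = -38269*1/1238 - 16607/156 = -38269/1238 - 16607/156 = -13264715/96564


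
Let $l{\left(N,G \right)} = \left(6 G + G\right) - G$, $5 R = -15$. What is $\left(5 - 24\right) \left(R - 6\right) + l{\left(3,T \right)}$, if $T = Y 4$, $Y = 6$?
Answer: $315$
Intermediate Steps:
$R = -3$ ($R = \frac{1}{5} \left(-15\right) = -3$)
$T = 24$ ($T = 6 \cdot 4 = 24$)
$l{\left(N,G \right)} = 6 G$ ($l{\left(N,G \right)} = 7 G - G = 6 G$)
$\left(5 - 24\right) \left(R - 6\right) + l{\left(3,T \right)} = \left(5 - 24\right) \left(-3 - 6\right) + 6 \cdot 24 = \left(5 - 24\right) \left(-3 - 6\right) + 144 = \left(-19\right) \left(-9\right) + 144 = 171 + 144 = 315$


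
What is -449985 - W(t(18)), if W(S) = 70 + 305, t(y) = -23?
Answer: -450360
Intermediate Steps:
W(S) = 375
-449985 - W(t(18)) = -449985 - 1*375 = -449985 - 375 = -450360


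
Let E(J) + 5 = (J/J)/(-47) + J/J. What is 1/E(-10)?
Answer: -47/189 ≈ -0.24868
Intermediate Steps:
E(J) = -189/47 (E(J) = -5 + ((J/J)/(-47) + J/J) = -5 + (1*(-1/47) + 1) = -5 + (-1/47 + 1) = -5 + 46/47 = -189/47)
1/E(-10) = 1/(-189/47) = -47/189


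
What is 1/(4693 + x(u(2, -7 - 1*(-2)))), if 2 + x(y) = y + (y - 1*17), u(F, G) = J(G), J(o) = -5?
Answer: 1/4664 ≈ 0.00021441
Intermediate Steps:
u(F, G) = -5
x(y) = -19 + 2*y (x(y) = -2 + (y + (y - 1*17)) = -2 + (y + (y - 17)) = -2 + (y + (-17 + y)) = -2 + (-17 + 2*y) = -19 + 2*y)
1/(4693 + x(u(2, -7 - 1*(-2)))) = 1/(4693 + (-19 + 2*(-5))) = 1/(4693 + (-19 - 10)) = 1/(4693 - 29) = 1/4664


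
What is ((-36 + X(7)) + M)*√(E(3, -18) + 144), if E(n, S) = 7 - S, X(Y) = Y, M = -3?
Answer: -416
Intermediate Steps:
((-36 + X(7)) + M)*√(E(3, -18) + 144) = ((-36 + 7) - 3)*√((7 - 1*(-18)) + 144) = (-29 - 3)*√((7 + 18) + 144) = -32*√(25 + 144) = -32*√169 = -32*13 = -416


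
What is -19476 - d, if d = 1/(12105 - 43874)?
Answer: -618733043/31769 ≈ -19476.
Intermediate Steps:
d = -1/31769 (d = 1/(-31769) = -1/31769 ≈ -3.1477e-5)
-19476 - d = -19476 - 1*(-1/31769) = -19476 + 1/31769 = -618733043/31769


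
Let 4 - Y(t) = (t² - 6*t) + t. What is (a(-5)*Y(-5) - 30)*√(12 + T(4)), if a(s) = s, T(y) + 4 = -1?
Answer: 200*√7 ≈ 529.15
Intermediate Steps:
T(y) = -5 (T(y) = -4 - 1 = -5)
Y(t) = 4 - t² + 5*t (Y(t) = 4 - ((t² - 6*t) + t) = 4 - (t² - 5*t) = 4 + (-t² + 5*t) = 4 - t² + 5*t)
(a(-5)*Y(-5) - 30)*√(12 + T(4)) = (-5*(4 - 1*(-5)² + 5*(-5)) - 30)*√(12 - 5) = (-5*(4 - 1*25 - 25) - 30)*√7 = (-5*(4 - 25 - 25) - 30)*√7 = (-5*(-46) - 30)*√7 = (230 - 30)*√7 = 200*√7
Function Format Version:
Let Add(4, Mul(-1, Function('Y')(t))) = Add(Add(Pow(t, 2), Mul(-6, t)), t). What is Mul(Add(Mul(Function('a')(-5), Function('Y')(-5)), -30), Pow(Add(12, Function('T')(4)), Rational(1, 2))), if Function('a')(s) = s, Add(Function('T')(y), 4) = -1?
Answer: Mul(200, Pow(7, Rational(1, 2))) ≈ 529.15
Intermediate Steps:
Function('T')(y) = -5 (Function('T')(y) = Add(-4, -1) = -5)
Function('Y')(t) = Add(4, Mul(-1, Pow(t, 2)), Mul(5, t)) (Function('Y')(t) = Add(4, Mul(-1, Add(Add(Pow(t, 2), Mul(-6, t)), t))) = Add(4, Mul(-1, Add(Pow(t, 2), Mul(-5, t)))) = Add(4, Add(Mul(-1, Pow(t, 2)), Mul(5, t))) = Add(4, Mul(-1, Pow(t, 2)), Mul(5, t)))
Mul(Add(Mul(Function('a')(-5), Function('Y')(-5)), -30), Pow(Add(12, Function('T')(4)), Rational(1, 2))) = Mul(Add(Mul(-5, Add(4, Mul(-1, Pow(-5, 2)), Mul(5, -5))), -30), Pow(Add(12, -5), Rational(1, 2))) = Mul(Add(Mul(-5, Add(4, Mul(-1, 25), -25)), -30), Pow(7, Rational(1, 2))) = Mul(Add(Mul(-5, Add(4, -25, -25)), -30), Pow(7, Rational(1, 2))) = Mul(Add(Mul(-5, -46), -30), Pow(7, Rational(1, 2))) = Mul(Add(230, -30), Pow(7, Rational(1, 2))) = Mul(200, Pow(7, Rational(1, 2)))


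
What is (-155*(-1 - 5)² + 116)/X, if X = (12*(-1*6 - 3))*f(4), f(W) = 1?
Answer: 1366/27 ≈ 50.593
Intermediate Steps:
X = -108 (X = (12*(-1*6 - 3))*1 = (12*(-6 - 3))*1 = (12*(-9))*1 = -108*1 = -108)
(-155*(-1 - 5)² + 116)/X = (-155*(-1 - 5)² + 116)/(-108) = (-155*(-6)² + 116)*(-1/108) = (-155*36 + 116)*(-1/108) = (-5580 + 116)*(-1/108) = -5464*(-1/108) = 1366/27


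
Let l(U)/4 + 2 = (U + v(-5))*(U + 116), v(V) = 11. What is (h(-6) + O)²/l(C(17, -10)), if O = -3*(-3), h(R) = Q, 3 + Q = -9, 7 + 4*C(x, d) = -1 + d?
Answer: 9/2891 ≈ 0.0031131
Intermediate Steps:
C(x, d) = -2 + d/4 (C(x, d) = -7/4 + (-1 + d)/4 = -7/4 + (-¼ + d/4) = -2 + d/4)
Q = -12 (Q = -3 - 9 = -12)
h(R) = -12
l(U) = -8 + 4*(11 + U)*(116 + U) (l(U) = -8 + 4*((U + 11)*(U + 116)) = -8 + 4*((11 + U)*(116 + U)) = -8 + 4*(11 + U)*(116 + U))
O = 9
(h(-6) + O)²/l(C(17, -10)) = (-12 + 9)²/(5096 + 4*(-2 + (¼)*(-10))² + 508*(-2 + (¼)*(-10))) = (-3)²/(5096 + 4*(-2 - 5/2)² + 508*(-2 - 5/2)) = 9/(5096 + 4*(-9/2)² + 508*(-9/2)) = 9/(5096 + 4*(81/4) - 2286) = 9/(5096 + 81 - 2286) = 9/2891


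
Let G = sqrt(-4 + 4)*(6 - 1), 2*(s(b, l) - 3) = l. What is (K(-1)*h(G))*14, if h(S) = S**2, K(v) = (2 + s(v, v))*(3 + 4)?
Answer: 0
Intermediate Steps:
s(b, l) = 3 + l/2
K(v) = 35 + 7*v/2 (K(v) = (2 + (3 + v/2))*(3 + 4) = (5 + v/2)*7 = 35 + 7*v/2)
G = 0 (G = sqrt(0)*5 = 0*5 = 0)
(K(-1)*h(G))*14 = ((35 + (7/2)*(-1))*0**2)*14 = ((35 - 7/2)*0)*14 = ((63/2)*0)*14 = 0*14 = 0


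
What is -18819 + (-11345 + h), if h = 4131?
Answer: -26033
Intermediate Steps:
-18819 + (-11345 + h) = -18819 + (-11345 + 4131) = -18819 - 7214 = -26033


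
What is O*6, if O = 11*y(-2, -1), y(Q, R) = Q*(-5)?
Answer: 660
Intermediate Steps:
y(Q, R) = -5*Q
O = 110 (O = 11*(-5*(-2)) = 11*10 = 110)
O*6 = 110*6 = 660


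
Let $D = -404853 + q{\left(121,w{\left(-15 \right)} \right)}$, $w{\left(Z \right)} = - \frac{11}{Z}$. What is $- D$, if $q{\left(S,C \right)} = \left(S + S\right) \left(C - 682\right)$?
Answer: $\frac{8545793}{15} \approx 5.6972 \cdot 10^{5}$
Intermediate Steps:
$q{\left(S,C \right)} = 2 S \left(-682 + C\right)$
$D = - \frac{8545793}{15}$ ($D = -404853 + 2 \cdot 121 \left(-682 - \frac{11}{-15}\right) = -404853 + 2 \cdot 121 \left(-682 - - \frac{11}{15}\right) = -404853 + 2 \cdot 121 \left(-682 + \frac{11}{15}\right) = -404853 + 2 \cdot 121 \left(- \frac{10219}{15}\right) = -404853 - \frac{2472998}{15} = - \frac{8545793}{15} \approx -5.6972 \cdot 10^{5}$)
$- D = \left(-1\right) \left(- \frac{8545793}{15}\right) = \frac{8545793}{15}$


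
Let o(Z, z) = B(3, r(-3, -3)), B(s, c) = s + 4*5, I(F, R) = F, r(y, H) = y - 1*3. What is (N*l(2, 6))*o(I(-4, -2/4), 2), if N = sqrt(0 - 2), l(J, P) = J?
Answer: 46*I*sqrt(2) ≈ 65.054*I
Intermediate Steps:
r(y, H) = -3 + y (r(y, H) = y - 3 = -3 + y)
N = I*sqrt(2) (N = sqrt(-2) = I*sqrt(2) ≈ 1.4142*I)
B(s, c) = 20 + s (B(s, c) = s + 20 = 20 + s)
o(Z, z) = 23 (o(Z, z) = 20 + 3 = 23)
(N*l(2, 6))*o(I(-4, -2/4), 2) = ((I*sqrt(2))*2)*23 = (2*I*sqrt(2))*23 = 46*I*sqrt(2)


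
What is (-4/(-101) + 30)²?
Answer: 9205156/10201 ≈ 902.38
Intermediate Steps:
(-4/(-101) + 30)² = (-4*(-1/101) + 30)² = (4/101 + 30)² = (3034/101)² = 9205156/10201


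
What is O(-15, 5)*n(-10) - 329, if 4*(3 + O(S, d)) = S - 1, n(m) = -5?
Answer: -294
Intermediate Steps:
O(S, d) = -13/4 + S/4 (O(S, d) = -3 + (S - 1)/4 = -3 + (-1 + S)/4 = -3 + (-1/4 + S/4) = -13/4 + S/4)
O(-15, 5)*n(-10) - 329 = (-13/4 + (1/4)*(-15))*(-5) - 329 = (-13/4 - 15/4)*(-5) - 329 = -7*(-5) - 329 = 35 - 329 = -294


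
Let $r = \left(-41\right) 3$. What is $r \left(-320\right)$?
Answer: $39360$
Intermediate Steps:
$r = -123$
$r \left(-320\right) = \left(-123\right) \left(-320\right) = 39360$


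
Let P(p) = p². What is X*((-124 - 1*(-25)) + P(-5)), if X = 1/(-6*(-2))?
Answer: -37/6 ≈ -6.1667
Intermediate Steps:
X = 1/12 ≈ 0.083333
X*((-124 - 1*(-25)) + P(-5)) = ((-124 - 1*(-25)) + (-5)²)/12 = ((-124 + 25) + 25)/12 = (-99 + 25)/12 = (1/12)*(-74) = -37/6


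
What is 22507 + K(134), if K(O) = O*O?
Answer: 40463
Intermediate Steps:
K(O) = O²
22507 + K(134) = 22507 + 134² = 22507 + 17956 = 40463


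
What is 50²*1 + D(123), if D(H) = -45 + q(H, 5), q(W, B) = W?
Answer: 2578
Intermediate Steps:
D(H) = -45 + H
50²*1 + D(123) = 50²*1 + (-45 + 123) = 2500*1 + 78 = 2500 + 78 = 2578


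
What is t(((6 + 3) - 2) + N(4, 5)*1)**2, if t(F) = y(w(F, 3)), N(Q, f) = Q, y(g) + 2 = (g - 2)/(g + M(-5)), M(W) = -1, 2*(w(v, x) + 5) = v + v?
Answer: 36/25 ≈ 1.4400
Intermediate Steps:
w(v, x) = -5 + v (w(v, x) = -5 + (v + v)/2 = -5 + (2*v)/2 = -5 + v)
y(g) = -2 + (-2 + g)/(-1 + g) (y(g) = -2 + (g - 2)/(g - 1) = -2 + (-2 + g)/(-1 + g))
t(F) = -(-5 + F)/(-6 + F) (t(F) = -(-5 + F)/(-1 + (-5 + F)) = -(-5 + F)/(-6 + F))
t(((6 + 3) - 2) + N(4, 5)*1)**2 = ((5 - (((6 + 3) - 2) + 4*1))/(-6 + (((6 + 3) - 2) + 4*1)))**2 = ((5 - ((9 - 2) + 4))/(-6 + ((9 - 2) + 4)))**2 = ((5 - (7 + 4))/(-6 + (7 + 4)))**2 = ((5 - 1*11)/(-6 + 11))**2 = ((5 - 11)/5)**2 = ((1/5)*(-6))**2 = (-6/5)**2 = 36/25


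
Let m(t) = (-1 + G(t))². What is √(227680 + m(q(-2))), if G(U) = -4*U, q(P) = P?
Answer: √227729 ≈ 477.21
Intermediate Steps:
m(t) = (-1 - 4*t)²
√(227680 + m(q(-2))) = √(227680 + (1 + 4*(-2))²) = √(227680 + (1 - 8)²) = √(227680 + (-7)²) = √(227680 + 49) = √227729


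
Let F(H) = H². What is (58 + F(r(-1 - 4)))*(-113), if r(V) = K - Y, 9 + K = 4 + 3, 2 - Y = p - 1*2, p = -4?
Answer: -17854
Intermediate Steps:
Y = 8 (Y = 2 - (-4 - 1*2) = 2 - (-4 - 2) = 2 - 1*(-6) = 2 + 6 = 8)
K = -2 (K = -9 + (4 + 3) = -9 + 7 = -2)
r(V) = -10 (r(V) = -2 - 1*8 = -2 - 8 = -10)
(58 + F(r(-1 - 4)))*(-113) = (58 + (-10)²)*(-113) = (58 + 100)*(-113) = 158*(-113) = -17854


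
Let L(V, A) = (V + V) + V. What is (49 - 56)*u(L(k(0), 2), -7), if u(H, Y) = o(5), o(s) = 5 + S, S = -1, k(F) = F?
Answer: -28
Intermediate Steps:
L(V, A) = 3*V (L(V, A) = 2*V + V = 3*V)
o(s) = 4 (o(s) = 5 - 1 = 4)
u(H, Y) = 4
(49 - 56)*u(L(k(0), 2), -7) = (49 - 56)*4 = -7*4 = -28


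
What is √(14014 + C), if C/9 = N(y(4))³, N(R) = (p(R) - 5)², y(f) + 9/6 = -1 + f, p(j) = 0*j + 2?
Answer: 5*√823 ≈ 143.44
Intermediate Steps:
p(j) = 2 (p(j) = 0 + 2 = 2)
y(f) = -5/2 + f (y(f) = -3/2 + (-1 + f) = -5/2 + f)
N(R) = 9 (N(R) = (2 - 5)² = (-3)² = 9)
C = 6561 (C = 9*9³ = 9*729 = 6561)
√(14014 + C) = √(14014 + 6561) = √20575 = 5*√823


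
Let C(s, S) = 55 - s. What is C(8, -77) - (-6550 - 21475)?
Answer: 28072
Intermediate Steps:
C(8, -77) - (-6550 - 21475) = (55 - 1*8) - (-6550 - 21475) = (55 - 8) - 1*(-28025) = 47 + 28025 = 28072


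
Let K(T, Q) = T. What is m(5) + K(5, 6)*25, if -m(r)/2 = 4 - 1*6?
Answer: 129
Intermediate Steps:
m(r) = 4 (m(r) = -2*(4 - 1*6) = -2*(4 - 6) = -2*(-2) = 4)
m(5) + K(5, 6)*25 = 4 + 5*25 = 4 + 125 = 129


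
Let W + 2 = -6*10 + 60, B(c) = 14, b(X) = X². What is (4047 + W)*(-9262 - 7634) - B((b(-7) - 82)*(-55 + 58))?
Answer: -68344334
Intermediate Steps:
W = -2 (W = -2 + (-6*10 + 60) = -2 + (-60 + 60) = -2 + 0 = -2)
(4047 + W)*(-9262 - 7634) - B((b(-7) - 82)*(-55 + 58)) = (4047 - 2)*(-9262 - 7634) - 1*14 = 4045*(-16896) - 14 = -68344320 - 14 = -68344334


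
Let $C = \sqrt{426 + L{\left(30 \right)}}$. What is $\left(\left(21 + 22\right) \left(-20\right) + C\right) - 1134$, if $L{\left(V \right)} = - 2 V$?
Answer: $-1994 + \sqrt{366} \approx -1974.9$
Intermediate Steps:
$C = \sqrt{366}$ ($C = \sqrt{426 - 60} = \sqrt{366} \approx 19.131$)
$\left(\left(21 + 22\right) \left(-20\right) + C\right) - 1134 = \left(\left(21 + 22\right) \left(-20\right) + \sqrt{366}\right) - 1134 = \left(43 \left(-20\right) + \sqrt{366}\right) - 1134 = \left(-860 + \sqrt{366}\right) - 1134 = -1994 + \sqrt{366}$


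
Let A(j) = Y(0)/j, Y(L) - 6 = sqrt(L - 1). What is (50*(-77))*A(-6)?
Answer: 3850 + 1925*I/3 ≈ 3850.0 + 641.67*I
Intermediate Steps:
Y(L) = 6 + sqrt(-1 + L) (Y(L) = 6 + sqrt(L - 1) = 6 + sqrt(-1 + L))
A(j) = (6 + I)/j (A(j) = (6 + sqrt(-1 + 0))/j = (6 + sqrt(-1))/j = (6 + I)/j)
(50*(-77))*A(-6) = (50*(-77))*((6 + I)/(-6)) = -(-1925)*(6 + I)/3 = -3850*(-1 - I/6) = 3850 + 1925*I/3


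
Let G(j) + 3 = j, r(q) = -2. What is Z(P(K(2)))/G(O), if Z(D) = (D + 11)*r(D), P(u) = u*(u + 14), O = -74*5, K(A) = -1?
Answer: -4/373 ≈ -0.010724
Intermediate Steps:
O = -370
G(j) = -3 + j
P(u) = u*(14 + u)
Z(D) = -22 - 2*D (Z(D) = (D + 11)*(-2) = (11 + D)*(-2) = -22 - 2*D)
Z(P(K(2)))/G(O) = (-22 - (-2)*(14 - 1))/(-3 - 370) = (-22 - (-2)*13)/(-373) = (-22 - 2*(-13))*(-1/373) = (-22 + 26)*(-1/373) = 4*(-1/373) = -4/373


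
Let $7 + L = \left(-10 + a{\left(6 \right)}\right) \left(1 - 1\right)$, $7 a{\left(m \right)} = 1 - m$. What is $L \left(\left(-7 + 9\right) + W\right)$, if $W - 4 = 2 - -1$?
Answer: $-63$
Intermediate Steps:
$W = 7$ ($W = 4 + \left(2 - -1\right) = 4 + \left(2 + 1\right) = 4 + 3 = 7$)
$a{\left(m \right)} = \frac{1}{7} - \frac{m}{7}$ ($a{\left(m \right)} = \frac{1 - m}{7} = \frac{1}{7} - \frac{m}{7}$)
$L = -7$ ($L = -7 + \left(-10 + \left(\frac{1}{7} - \frac{6}{7}\right)\right) \left(1 - 1\right) = -7 + \left(-10 + \left(\frac{1}{7} - \frac{6}{7}\right)\right) 0 = -7 + \left(-10 - \frac{5}{7}\right) 0 = -7 - 0 = -7 + 0 = -7$)
$L \left(\left(-7 + 9\right) + W\right) = - 7 \left(\left(-7 + 9\right) + 7\right) = - 7 \left(2 + 7\right) = \left(-7\right) 9 = -63$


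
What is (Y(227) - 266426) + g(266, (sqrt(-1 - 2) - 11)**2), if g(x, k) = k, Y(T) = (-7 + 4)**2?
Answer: -266417 + (11 - I*sqrt(3))**2 ≈ -2.663e+5 - 38.105*I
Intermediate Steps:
Y(T) = 9 (Y(T) = (-3)**2 = 9)
(Y(227) - 266426) + g(266, (sqrt(-1 - 2) - 11)**2) = (9 - 266426) + (sqrt(-1 - 2) - 11)**2 = -266417 + (sqrt(-3) - 11)**2 = -266417 + (I*sqrt(3) - 11)**2 = -266417 + (-11 + I*sqrt(3))**2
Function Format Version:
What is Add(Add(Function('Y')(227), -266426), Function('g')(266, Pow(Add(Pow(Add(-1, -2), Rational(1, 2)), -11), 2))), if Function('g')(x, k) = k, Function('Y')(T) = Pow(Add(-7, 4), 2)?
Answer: Add(-266417, Pow(Add(11, Mul(-1, I, Pow(3, Rational(1, 2)))), 2)) ≈ Add(-2.6630e+5, Mul(-38.105, I))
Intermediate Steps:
Function('Y')(T) = 9 (Function('Y')(T) = Pow(-3, 2) = 9)
Add(Add(Function('Y')(227), -266426), Function('g')(266, Pow(Add(Pow(Add(-1, -2), Rational(1, 2)), -11), 2))) = Add(Add(9, -266426), Pow(Add(Pow(Add(-1, -2), Rational(1, 2)), -11), 2)) = Add(-266417, Pow(Add(Pow(-3, Rational(1, 2)), -11), 2)) = Add(-266417, Pow(Add(Mul(I, Pow(3, Rational(1, 2))), -11), 2)) = Add(-266417, Pow(Add(-11, Mul(I, Pow(3, Rational(1, 2)))), 2))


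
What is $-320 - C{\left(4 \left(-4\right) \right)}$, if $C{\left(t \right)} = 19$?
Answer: $-339$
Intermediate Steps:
$-320 - C{\left(4 \left(-4\right) \right)} = -320 - 19 = -339$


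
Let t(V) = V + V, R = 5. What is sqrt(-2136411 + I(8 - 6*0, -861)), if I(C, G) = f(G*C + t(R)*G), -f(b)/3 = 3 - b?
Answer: 3*I*sqrt(242546) ≈ 1477.5*I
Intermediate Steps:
t(V) = 2*V
f(b) = -9 + 3*b (f(b) = -3*(3 - b) = -9 + 3*b)
I(C, G) = -9 + 30*G + 3*C*G (I(C, G) = -9 + 3*(G*C + (2*5)*G) = -9 + 3*(C*G + 10*G) = -9 + 3*(10*G + C*G) = -9 + (30*G + 3*C*G) = -9 + 30*G + 3*C*G)
sqrt(-2136411 + I(8 - 6*0, -861)) = sqrt(-2136411 + (-9 + 3*(-861)*(10 + (8 - 6*0)))) = sqrt(-2136411 + (-9 + 3*(-861)*(10 + (8 + 0)))) = sqrt(-2136411 + (-9 + 3*(-861)*(10 + 8))) = sqrt(-2136411 + (-9 + 3*(-861)*18)) = sqrt(-2136411 + (-9 - 46494)) = sqrt(-2136411 - 46503) = sqrt(-2182914) = 3*I*sqrt(242546)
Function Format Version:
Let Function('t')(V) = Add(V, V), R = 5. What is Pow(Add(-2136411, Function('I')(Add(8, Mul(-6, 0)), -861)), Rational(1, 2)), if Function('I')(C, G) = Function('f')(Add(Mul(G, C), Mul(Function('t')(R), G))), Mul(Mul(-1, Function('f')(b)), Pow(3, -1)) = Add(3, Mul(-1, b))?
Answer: Mul(3, I, Pow(242546, Rational(1, 2))) ≈ Mul(1477.5, I)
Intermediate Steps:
Function('t')(V) = Mul(2, V)
Function('f')(b) = Add(-9, Mul(3, b)) (Function('f')(b) = Mul(-3, Add(3, Mul(-1, b))) = Add(-9, Mul(3, b)))
Function('I')(C, G) = Add(-9, Mul(30, G), Mul(3, C, G)) (Function('I')(C, G) = Add(-9, Mul(3, Add(Mul(G, C), Mul(Mul(2, 5), G)))) = Add(-9, Mul(3, Add(Mul(C, G), Mul(10, G)))) = Add(-9, Mul(3, Add(Mul(10, G), Mul(C, G)))) = Add(-9, Add(Mul(30, G), Mul(3, C, G))) = Add(-9, Mul(30, G), Mul(3, C, G)))
Pow(Add(-2136411, Function('I')(Add(8, Mul(-6, 0)), -861)), Rational(1, 2)) = Pow(Add(-2136411, Add(-9, Mul(3, -861, Add(10, Add(8, Mul(-6, 0)))))), Rational(1, 2)) = Pow(Add(-2136411, Add(-9, Mul(3, -861, Add(10, Add(8, 0))))), Rational(1, 2)) = Pow(Add(-2136411, Add(-9, Mul(3, -861, Add(10, 8)))), Rational(1, 2)) = Pow(Add(-2136411, Add(-9, Mul(3, -861, 18))), Rational(1, 2)) = Pow(Add(-2136411, Add(-9, -46494)), Rational(1, 2)) = Pow(Add(-2136411, -46503), Rational(1, 2)) = Pow(-2182914, Rational(1, 2)) = Mul(3, I, Pow(242546, Rational(1, 2)))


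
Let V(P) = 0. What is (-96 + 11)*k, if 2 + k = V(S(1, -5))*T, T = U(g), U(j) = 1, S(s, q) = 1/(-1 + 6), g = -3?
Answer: 170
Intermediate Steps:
S(s, q) = ⅕ (S(s, q) = 1/5 = ⅕)
T = 1
k = -2 (k = -2 + 0*1 = -2 + 0 = -2)
(-96 + 11)*k = (-96 + 11)*(-2) = -85*(-2) = 170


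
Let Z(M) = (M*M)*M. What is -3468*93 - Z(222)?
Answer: -11263572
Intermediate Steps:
Z(M) = M**3 (Z(M) = M**2*M = M**3)
-3468*93 - Z(222) = -3468*93 - 1*222**3 = -322524 - 1*10941048 = -322524 - 10941048 = -11263572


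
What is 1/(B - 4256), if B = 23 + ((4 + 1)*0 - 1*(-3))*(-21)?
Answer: -1/4296 ≈ -0.00023277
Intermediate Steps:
B = -40 (B = 23 + (5*0 + 3)*(-21) = 23 + (0 + 3)*(-21) = 23 + 3*(-21) = 23 - 63 = -40)
1/(B - 4256) = 1/(-40 - 4256) = 1/(-4296) = -1/4296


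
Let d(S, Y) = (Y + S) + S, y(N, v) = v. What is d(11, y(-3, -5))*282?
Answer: 4794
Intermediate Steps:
d(S, Y) = Y + 2*S (d(S, Y) = (S + Y) + S = Y + 2*S)
d(11, y(-3, -5))*282 = (-5 + 2*11)*282 = (-5 + 22)*282 = 17*282 = 4794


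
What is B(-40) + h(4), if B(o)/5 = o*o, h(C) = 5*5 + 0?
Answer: 8025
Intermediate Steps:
h(C) = 25 (h(C) = 25 + 0 = 25)
B(o) = 5*o**2 (B(o) = 5*(o*o) = 5*o**2)
B(-40) + h(4) = 5*(-40)**2 + 25 = 5*1600 + 25 = 8000 + 25 = 8025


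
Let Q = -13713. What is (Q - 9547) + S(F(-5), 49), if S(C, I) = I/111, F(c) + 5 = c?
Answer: -2581811/111 ≈ -23260.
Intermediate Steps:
F(c) = -5 + c
S(C, I) = I/111 (S(C, I) = I*(1/111) = I/111)
(Q - 9547) + S(F(-5), 49) = (-13713 - 9547) + (1/111)*49 = -23260 + 49/111 = -2581811/111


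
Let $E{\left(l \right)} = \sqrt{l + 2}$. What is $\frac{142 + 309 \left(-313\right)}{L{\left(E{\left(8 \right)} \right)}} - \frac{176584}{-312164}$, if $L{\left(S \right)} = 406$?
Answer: $- \frac{7518886299}{31684646} \approx -237.3$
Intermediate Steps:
$E{\left(l \right)} = \sqrt{2 + l}$
$\frac{142 + 309 \left(-313\right)}{L{\left(E{\left(8 \right)} \right)}} - \frac{176584}{-312164} = \frac{142 + 309 \left(-313\right)}{406} - \frac{176584}{-312164} = \left(142 - 96717\right) \frac{1}{406} - - \frac{44146}{78041} = \left(-96575\right) \frac{1}{406} + \frac{44146}{78041} = - \frac{96575}{406} + \frac{44146}{78041} = - \frac{7518886299}{31684646}$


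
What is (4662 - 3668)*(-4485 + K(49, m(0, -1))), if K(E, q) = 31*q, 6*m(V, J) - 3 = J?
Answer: -13343456/3 ≈ -4.4478e+6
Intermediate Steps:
m(V, J) = ½ + J/6
(4662 - 3668)*(-4485 + K(49, m(0, -1))) = (4662 - 3668)*(-4485 + 31*(½ + (⅙)*(-1))) = 994*(-4485 + 31*(½ - ⅙)) = 994*(-4485 + 31*(⅓)) = 994*(-4485 + 31/3) = 994*(-13424/3) = -13343456/3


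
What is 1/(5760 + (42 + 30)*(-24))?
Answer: 1/4032 ≈ 0.00024802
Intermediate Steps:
1/(5760 + (42 + 30)*(-24)) = 1/(5760 + 72*(-24)) = 1/(5760 - 1728) = 1/4032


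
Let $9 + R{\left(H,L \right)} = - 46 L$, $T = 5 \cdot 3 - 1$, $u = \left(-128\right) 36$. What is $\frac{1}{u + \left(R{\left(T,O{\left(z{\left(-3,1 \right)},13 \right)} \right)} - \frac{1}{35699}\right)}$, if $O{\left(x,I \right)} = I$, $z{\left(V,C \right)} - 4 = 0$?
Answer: $- \frac{35699}{186170286} \approx -0.00019175$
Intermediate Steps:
$z{\left(V,C \right)} = 4$ ($z{\left(V,C \right)} = 4 + 0 = 4$)
$u = -4608$
$T = 14$ ($T = 15 - 1 = 14$)
$R{\left(H,L \right)} = -9 - 46 L$
$\frac{1}{u + \left(R{\left(T,O{\left(z{\left(-3,1 \right)},13 \right)} \right)} - \frac{1}{35699}\right)} = \frac{1}{-4608 - \frac{21669294}{35699}} = \frac{1}{- \frac{186170286}{35699}} = - \frac{35699}{186170286}$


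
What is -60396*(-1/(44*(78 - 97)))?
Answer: -15099/209 ≈ -72.244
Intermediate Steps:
-60396*(-1/(44*(78 - 97))) = -60396/((-19*(-44))) = -60396/836 = -60396*1/836 = -15099/209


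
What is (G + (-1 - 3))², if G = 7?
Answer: 9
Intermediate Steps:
(G + (-1 - 3))² = (7 + (-1 - 3))² = (7 - 4)² = 3² = 9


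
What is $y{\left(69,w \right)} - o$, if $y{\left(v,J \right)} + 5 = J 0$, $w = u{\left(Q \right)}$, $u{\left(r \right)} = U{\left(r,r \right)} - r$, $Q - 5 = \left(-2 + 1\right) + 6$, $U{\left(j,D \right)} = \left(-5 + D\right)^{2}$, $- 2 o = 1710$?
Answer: $850$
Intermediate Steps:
$o = -855$ ($o = \left(- \frac{1}{2}\right) 1710 = -855$)
$Q = 10$ ($Q = 5 + \left(\left(-2 + 1\right) + 6\right) = 5 + \left(-1 + 6\right) = 5 + 5 = 10$)
$u{\left(r \right)} = \left(-5 + r\right)^{2} - r$
$w = 15$ ($w = \left(-5 + 10\right)^{2} - 10 = 5^{2} - 10 = 25 - 10 = 15$)
$y{\left(v,J \right)} = -5$ ($y{\left(v,J \right)} = -5 + J 0 = -5 + 0 = -5$)
$y{\left(69,w \right)} - o = -5 - -855 = -5 + 855 = 850$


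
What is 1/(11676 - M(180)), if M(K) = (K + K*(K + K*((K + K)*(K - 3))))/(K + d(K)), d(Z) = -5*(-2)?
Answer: -19/206234214 ≈ -9.2128e-8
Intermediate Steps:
d(Z) = 10
M(K) = (K + K*(K + 2*K²*(-3 + K)))/(10 + K) (M(K) = (K + K*(K + K*((K + K)*(K - 3))))/(K + 10) = (K + K*(K + K*((2*K)*(-3 + K))))/(10 + K) = (K + K*(K + K*(2*K*(-3 + K))))/(10 + K) = (K + K*(K + 2*K²*(-3 + K)))/(10 + K))
1/(11676 - M(180)) = 1/(11676 - 180*(1 + 180 - 6*180² + 2*180³)/(10 + 180)) = 1/(11676 - 180*(1 + 180 - 6*32400 + 2*5832000)/190) = 1/(11676 - 180*(1 + 180 - 194400 + 11664000)/190) = 1/(11676 - 180*11469781/190) = 1/(11676 - 1*206456058/19) = 1/(11676 - 206456058/19) = 1/(-206234214/19) = -19/206234214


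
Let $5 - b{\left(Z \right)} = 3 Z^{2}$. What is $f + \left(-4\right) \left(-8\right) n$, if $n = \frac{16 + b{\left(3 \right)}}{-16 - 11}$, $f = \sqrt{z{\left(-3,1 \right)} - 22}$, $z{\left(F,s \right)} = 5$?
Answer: $\frac{64}{9} + i \sqrt{17} \approx 7.1111 + 4.1231 i$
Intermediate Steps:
$b{\left(Z \right)} = 5 - 3 Z^{2}$
$f = i \sqrt{17}$ ($f = \sqrt{5 - 22} = \sqrt{-17} = i \sqrt{17} \approx 4.1231 i$)
$n = \frac{2}{9}$ ($n = \frac{16 + \left(5 - 3 \cdot 3^{2}\right)}{-16 - 11} = \frac{16 + \left(5 - 27\right)}{-27} = \left(16 + \left(5 - 27\right)\right) \left(- \frac{1}{27}\right) = \left(16 - 22\right) \left(- \frac{1}{27}\right) = \left(-6\right) \left(- \frac{1}{27}\right) = \frac{2}{9} \approx 0.22222$)
$f + \left(-4\right) \left(-8\right) n = i \sqrt{17} + \left(-4\right) \left(-8\right) \frac{2}{9} = i \sqrt{17} + 32 \cdot \frac{2}{9} = i \sqrt{17} + \frac{64}{9} = \frac{64}{9} + i \sqrt{17}$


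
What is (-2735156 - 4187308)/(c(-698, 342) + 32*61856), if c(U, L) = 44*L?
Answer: -865308/249305 ≈ -3.4709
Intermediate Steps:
(-2735156 - 4187308)/(c(-698, 342) + 32*61856) = (-2735156 - 4187308)/(44*342 + 32*61856) = -6922464/(15048 + 1979392) = -6922464/1994440 = -6922464*1/1994440 = -865308/249305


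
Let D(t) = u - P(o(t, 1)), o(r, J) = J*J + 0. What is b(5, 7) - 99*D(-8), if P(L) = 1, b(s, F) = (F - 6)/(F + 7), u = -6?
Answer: 9703/14 ≈ 693.07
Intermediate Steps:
o(r, J) = J² (o(r, J) = J² + 0 = J²)
b(s, F) = (-6 + F)/(7 + F)
D(t) = -7 (D(t) = -6 - 1*1 = -6 - 1 = -7)
b(5, 7) - 99*D(-8) = (-6 + 7)/(7 + 7) - 99*(-7) = 1/14 + 693 = 9703/14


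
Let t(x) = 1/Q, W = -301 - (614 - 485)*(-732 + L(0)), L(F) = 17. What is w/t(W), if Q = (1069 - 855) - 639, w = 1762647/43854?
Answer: -249708325/14618 ≈ -17082.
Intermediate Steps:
w = 587549/14618 (w = 1762647*(1/43854) = 587549/14618 ≈ 40.194)
Q = -425 (Q = 214 - 639 = -425)
W = 91934 (W = -301 - (614 - 485)*(-732 + 17) = -301 - 129*(-715) = -301 - 1*(-92235) = -301 + 92235 = 91934)
t(x) = -1/425 (t(x) = 1/(-425) = -1/425)
w/t(W) = 587549/(14618*(-1/425)) = (587549/14618)*(-425) = -249708325/14618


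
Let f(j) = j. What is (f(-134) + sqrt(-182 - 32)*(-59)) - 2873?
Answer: -3007 - 59*I*sqrt(214) ≈ -3007.0 - 863.1*I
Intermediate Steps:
(f(-134) + sqrt(-182 - 32)*(-59)) - 2873 = (-134 + sqrt(-182 - 32)*(-59)) - 2873 = (-134 + sqrt(-214)*(-59)) - 2873 = (-134 + (I*sqrt(214))*(-59)) - 2873 = (-134 - 59*I*sqrt(214)) - 2873 = -3007 - 59*I*sqrt(214)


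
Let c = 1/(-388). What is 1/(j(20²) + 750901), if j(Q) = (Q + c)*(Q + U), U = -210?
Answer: 194/160418699 ≈ 1.2093e-6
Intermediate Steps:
c = -1/388 ≈ -0.0025773
j(Q) = (-210 + Q)*(-1/388 + Q) (j(Q) = (Q - 1/388)*(Q - 210) = (-1/388 + Q)*(-210 + Q) = (-210 + Q)*(-1/388 + Q))
1/(j(20²) + 750901) = 1/((105/194 + (20²)² - 81481/388*20²) + 750901) = 1/((105/194 + 400² - 81481/388*400) + 750901) = 1/((105/194 + 160000 - 8148100/97) + 750901) = 1/(14743905/194 + 750901) = 1/(160418699/194) = 194/160418699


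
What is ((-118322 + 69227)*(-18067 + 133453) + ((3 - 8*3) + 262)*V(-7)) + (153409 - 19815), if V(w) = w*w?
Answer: -5664730267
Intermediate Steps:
V(w) = w**2
((-118322 + 69227)*(-18067 + 133453) + ((3 - 8*3) + 262)*V(-7)) + (153409 - 19815) = ((-118322 + 69227)*(-18067 + 133453) + ((3 - 8*3) + 262)*(-7)**2) + (153409 - 19815) = (-49095*115386 + ((3 - 24) + 262)*49) + 133594 = (-5664875670 + (-21 + 262)*49) + 133594 = (-5664875670 + 241*49) + 133594 = (-5664875670 + 11809) + 133594 = -5664863861 + 133594 = -5664730267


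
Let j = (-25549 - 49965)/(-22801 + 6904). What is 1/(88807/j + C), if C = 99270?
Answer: 75514/8908039659 ≈ 8.4771e-6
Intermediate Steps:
j = 75514/15897 (j = -75514/(-15897) = -75514*(-1/15897) = 75514/15897 ≈ 4.7502)
1/(88807/j + C) = 1/(88807/(75514/15897) + 99270) = 1/(88807*(15897/75514) + 99270) = 1/(1411764879/75514 + 99270) = 1/(8908039659/75514) = 75514/8908039659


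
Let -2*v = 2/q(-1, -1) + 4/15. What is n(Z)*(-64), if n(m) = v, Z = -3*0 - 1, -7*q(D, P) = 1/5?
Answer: -33472/15 ≈ -2231.5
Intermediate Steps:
q(D, P) = -1/35 (q(D, P) = -⅐/5 = -⅐*⅕ = -1/35)
v = 523/15 (v = -(2/(-1/35) + 4/15)/2 = -(2*(-35) + 4*(1/15))/2 = -(-70 + 4/15)/2 = -½*(-1046/15) = 523/15 ≈ 34.867)
Z = -1 (Z = 0 - 1 = -1)
n(m) = 523/15
n(Z)*(-64) = (523/15)*(-64) = -33472/15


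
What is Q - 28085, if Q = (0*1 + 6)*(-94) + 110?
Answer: -28539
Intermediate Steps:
Q = -454 (Q = (0 + 6)*(-94) + 110 = 6*(-94) + 110 = -564 + 110 = -454)
Q - 28085 = -454 - 28085 = -28539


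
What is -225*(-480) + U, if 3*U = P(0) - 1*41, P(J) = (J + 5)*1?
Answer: 107988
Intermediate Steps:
P(J) = 5 + J (P(J) = (5 + J)*1 = 5 + J)
U = -12 (U = ((5 + 0) - 1*41)/3 = (5 - 41)/3 = (⅓)*(-36) = -12)
-225*(-480) + U = -225*(-480) - 12 = 108000 - 12 = 107988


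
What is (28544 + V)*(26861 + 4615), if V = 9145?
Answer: 1186298964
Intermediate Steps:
(28544 + V)*(26861 + 4615) = (28544 + 9145)*(26861 + 4615) = 37689*31476 = 1186298964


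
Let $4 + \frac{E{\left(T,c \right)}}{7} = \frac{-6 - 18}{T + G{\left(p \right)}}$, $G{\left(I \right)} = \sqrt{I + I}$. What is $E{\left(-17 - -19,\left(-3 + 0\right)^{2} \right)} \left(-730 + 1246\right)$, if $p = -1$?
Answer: $\frac{14448 \left(- \sqrt{2} + 8 i\right)}{\sqrt{2} - 2 i} \approx -43344.0 + 20433.0 i$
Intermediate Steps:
$G{\left(I \right)} = \sqrt{2} \sqrt{I}$ ($G{\left(I \right)} = \sqrt{2 I} = \sqrt{2} \sqrt{I}$)
$E{\left(T,c \right)} = -28 - \frac{168}{T + i \sqrt{2}}$ ($E{\left(T,c \right)} = -28 + 7 \frac{-6 - 18}{T + \sqrt{2} \sqrt{-1}} = -28 + 7 \left(- \frac{24}{T + \sqrt{2} i}\right) = -28 + 7 \left(- \frac{24}{T + i \sqrt{2}}\right) = -28 - \frac{168}{T + i \sqrt{2}}$)
$E{\left(-17 - -19,\left(-3 + 0\right)^{2} \right)} \left(-730 + 1246\right) = \frac{28 \left(-6 - \left(-17 - -19\right) - i \sqrt{2}\right)}{\left(-17 - -19\right) + i \sqrt{2}} \left(-730 + 1246\right) = \frac{28 \left(-6 - \left(-17 + 19\right) - i \sqrt{2}\right)}{\left(-17 + 19\right) + i \sqrt{2}} \cdot 516 = \frac{28 \left(-6 - 2 - i \sqrt{2}\right)}{2 + i \sqrt{2}} \cdot 516 = \frac{28 \left(-8 - i \sqrt{2}\right)}{2 + i \sqrt{2}} \cdot 516 = \frac{14448 \left(-8 - i \sqrt{2}\right)}{2 + i \sqrt{2}}$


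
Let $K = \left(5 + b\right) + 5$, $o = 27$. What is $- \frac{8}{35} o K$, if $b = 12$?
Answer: $- \frac{4752}{35} \approx -135.77$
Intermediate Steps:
$K = 22$ ($K = \left(5 + 12\right) + 5 = 17 + 5 = 22$)
$- \frac{8}{35} o K = - \frac{8}{35} \cdot 27 \cdot 22 = \left(-8\right) \frac{1}{35} \cdot 27 \cdot 22 = \left(- \frac{8}{35}\right) 27 \cdot 22 = \left(- \frac{216}{35}\right) 22 = - \frac{4752}{35}$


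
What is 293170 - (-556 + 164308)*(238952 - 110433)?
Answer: -21044950118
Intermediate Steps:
293170 - (-556 + 164308)*(238952 - 110433) = 293170 - 163752*128519 = 293170 - 1*21045243288 = 293170 - 21045243288 = -21044950118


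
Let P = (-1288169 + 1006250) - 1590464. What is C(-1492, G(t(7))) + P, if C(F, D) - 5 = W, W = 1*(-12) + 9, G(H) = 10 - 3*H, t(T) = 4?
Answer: -1872381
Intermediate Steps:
W = -3 (W = -12 + 9 = -3)
P = -1872383 (P = -281919 - 1590464 = -1872383)
C(F, D) = 2 (C(F, D) = 5 - 3 = 2)
C(-1492, G(t(7))) + P = 2 - 1872383 = -1872381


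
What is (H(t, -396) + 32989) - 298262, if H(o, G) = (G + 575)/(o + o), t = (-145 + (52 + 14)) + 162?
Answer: -44035139/166 ≈ -2.6527e+5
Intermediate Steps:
t = 83 (t = (-145 + 66) + 162 = -79 + 162 = 83)
H(o, G) = (575 + G)/(2*o) (H(o, G) = (575 + G)/((2*o)) = (575 + G)*(1/(2*o)) = (575 + G)/(2*o))
(H(t, -396) + 32989) - 298262 = ((1/2)*(575 - 396)/83 + 32989) - 298262 = ((1/2)*(1/83)*179 + 32989) - 298262 = (179/166 + 32989) - 298262 = 5476353/166 - 298262 = -44035139/166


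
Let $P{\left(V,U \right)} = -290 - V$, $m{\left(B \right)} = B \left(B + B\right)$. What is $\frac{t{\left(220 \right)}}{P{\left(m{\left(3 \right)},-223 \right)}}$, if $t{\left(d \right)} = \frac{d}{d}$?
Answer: $- \frac{1}{308} \approx -0.0032468$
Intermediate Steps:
$m{\left(B \right)} = 2 B^{2}$ ($m{\left(B \right)} = B 2 B = 2 B^{2}$)
$t{\left(d \right)} = 1$
$\frac{t{\left(220 \right)}}{P{\left(m{\left(3 \right)},-223 \right)}} = 1 \frac{1}{-290 - 2 \cdot 3^{2}} = 1 \frac{1}{-290 - 2 \cdot 9} = 1 \frac{1}{-290 - 18} = 1 \frac{1}{-308} = 1 \left(- \frac{1}{308}\right) = - \frac{1}{308}$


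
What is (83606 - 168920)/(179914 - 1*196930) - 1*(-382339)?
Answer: 1084327623/2836 ≈ 3.8234e+5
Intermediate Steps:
(83606 - 168920)/(179914 - 1*196930) - 1*(-382339) = -85314/(179914 - 196930) + 382339 = -85314/(-17016) + 382339 = -85314*(-1/17016) + 382339 = 14219/2836 + 382339 = 1084327623/2836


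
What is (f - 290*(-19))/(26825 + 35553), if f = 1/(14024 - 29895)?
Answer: 87449209/990001238 ≈ 0.088332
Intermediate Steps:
f = -1/15871 (f = 1/(-15871) = -1/15871 ≈ -6.3008e-5)
(f - 290*(-19))/(26825 + 35553) = (-1/15871 - 290*(-19))/(26825 + 35553) = (-1/15871 + 5510)/62378 = (87449209/15871)*(1/62378) = 87449209/990001238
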